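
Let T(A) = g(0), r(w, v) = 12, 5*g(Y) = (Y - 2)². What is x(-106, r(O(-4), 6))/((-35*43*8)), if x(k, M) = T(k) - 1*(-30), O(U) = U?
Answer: -11/4300 ≈ -0.0025581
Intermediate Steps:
g(Y) = (-2 + Y)²/5 (g(Y) = (Y - 2)²/5 = (-2 + Y)²/5)
T(A) = ⅘ (T(A) = (-2 + 0)²/5 = (⅕)*(-2)² = (⅕)*4 = ⅘)
x(k, M) = 154/5 (x(k, M) = ⅘ - 1*(-30) = ⅘ + 30 = 154/5)
x(-106, r(O(-4), 6))/((-35*43*8)) = 154/(5*((-35*43*8))) = 154/(5*((-1505*8))) = (154/5)/(-12040) = (154/5)*(-1/12040) = -11/4300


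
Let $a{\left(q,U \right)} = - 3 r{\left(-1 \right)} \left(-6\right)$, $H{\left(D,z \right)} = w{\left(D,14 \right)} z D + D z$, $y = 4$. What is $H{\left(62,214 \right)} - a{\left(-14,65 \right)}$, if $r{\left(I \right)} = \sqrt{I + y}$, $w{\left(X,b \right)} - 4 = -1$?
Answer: $53072 - 18 \sqrt{3} \approx 53041.0$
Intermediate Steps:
$w{\left(X,b \right)} = 3$ ($w{\left(X,b \right)} = 4 - 1 = 3$)
$H{\left(D,z \right)} = 4 D z$ ($H{\left(D,z \right)} = 3 z D + D z = 3 D z + D z = 4 D z$)
$r{\left(I \right)} = \sqrt{4 + I}$ ($r{\left(I \right)} = \sqrt{I + 4} = \sqrt{4 + I}$)
$a{\left(q,U \right)} = 18 \sqrt{3}$ ($a{\left(q,U \right)} = - 3 \sqrt{4 - 1} \left(-6\right) = - 3 \sqrt{3} \left(-6\right) = 18 \sqrt{3}$)
$H{\left(62,214 \right)} - a{\left(-14,65 \right)} = 4 \cdot 62 \cdot 214 - 18 \sqrt{3} = 53072 - 18 \sqrt{3}$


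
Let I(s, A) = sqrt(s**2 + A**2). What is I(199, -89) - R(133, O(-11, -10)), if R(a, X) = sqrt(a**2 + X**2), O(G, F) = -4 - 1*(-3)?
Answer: sqrt(47522) - sqrt(17690) ≈ 84.992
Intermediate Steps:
O(G, F) = -1 (O(G, F) = -4 + 3 = -1)
R(a, X) = sqrt(X**2 + a**2)
I(s, A) = sqrt(A**2 + s**2)
I(199, -89) - R(133, O(-11, -10)) = sqrt((-89)**2 + 199**2) - sqrt((-1)**2 + 133**2) = sqrt(7921 + 39601) - sqrt(1 + 17689) = sqrt(47522) - sqrt(17690)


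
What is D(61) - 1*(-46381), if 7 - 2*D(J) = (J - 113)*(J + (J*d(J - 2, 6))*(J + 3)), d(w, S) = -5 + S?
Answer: 298949/2 ≈ 1.4947e+5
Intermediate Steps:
D(J) = 7/2 - (-113 + J)*(J + J*(3 + J))/2 (D(J) = 7/2 - (J - 113)*(J + (J*(-5 + 6))*(J + 3))/2 = 7/2 - (-113 + J)*(J + (J*1)*(3 + J))/2 = 7/2 - (-113 + J)*(J + J*(3 + J))/2)
D(61) - 1*(-46381) = (7/2 + 226*61 - ½*61³ + (109/2)*61²) - 1*(-46381) = (7/2 + 13786 - ½*226981 + (109/2)*3721) + 46381 = (7/2 + 13786 - 226981/2 + 405589/2) + 46381 = 206187/2 + 46381 = 298949/2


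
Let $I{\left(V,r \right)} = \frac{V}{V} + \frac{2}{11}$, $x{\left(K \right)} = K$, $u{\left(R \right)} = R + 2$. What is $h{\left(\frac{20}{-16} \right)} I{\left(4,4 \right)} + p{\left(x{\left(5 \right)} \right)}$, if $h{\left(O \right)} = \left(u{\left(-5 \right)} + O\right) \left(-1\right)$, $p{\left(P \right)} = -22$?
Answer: $- \frac{747}{44} \approx -16.977$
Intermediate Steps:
$u{\left(R \right)} = 2 + R$
$I{\left(V,r \right)} = \frac{13}{11}$ ($I{\left(V,r \right)} = 1 + 2 \cdot \frac{1}{11} = 1 + \frac{2}{11} = \frac{13}{11}$)
$h{\left(O \right)} = 3 - O$ ($h{\left(O \right)} = \left(\left(2 - 5\right) + O\right) \left(-1\right) = \left(-3 + O\right) \left(-1\right) = 3 - O$)
$h{\left(\frac{20}{-16} \right)} I{\left(4,4 \right)} + p{\left(x{\left(5 \right)} \right)} = \left(3 - \frac{20}{-16}\right) \frac{13}{11} - 22 = \left(3 - 20 \left(- \frac{1}{16}\right)\right) \frac{13}{11} - 22 = \left(3 - - \frac{5}{4}\right) \frac{13}{11} - 22 = \left(3 + \frac{5}{4}\right) \frac{13}{11} - 22 = \frac{17}{4} \cdot \frac{13}{11} - 22 = \frac{221}{44} - 22 = - \frac{747}{44}$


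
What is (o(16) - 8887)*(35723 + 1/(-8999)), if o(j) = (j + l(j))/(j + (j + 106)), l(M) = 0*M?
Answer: -2856877957780/8999 ≈ -3.1747e+8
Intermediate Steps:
l(M) = 0
o(j) = j/(106 + 2*j) (o(j) = (j + 0)/(j + (j + 106)) = j/(j + (106 + j)) = j/(106 + 2*j))
(o(16) - 8887)*(35723 + 1/(-8999)) = ((½)*16/(53 + 16) - 8887)*(35723 + 1/(-8999)) = ((½)*16/69 - 8887)*(35723 - 1/8999) = ((½)*16*(1/69) - 8887)*(321471276/8999) = (8/69 - 8887)*(321471276/8999) = -613195/69*321471276/8999 = -2856877957780/8999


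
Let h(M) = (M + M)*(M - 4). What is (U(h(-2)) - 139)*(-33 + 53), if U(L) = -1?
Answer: -2800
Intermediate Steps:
h(M) = 2*M*(-4 + M) (h(M) = (2*M)*(-4 + M) = 2*M*(-4 + M))
(U(h(-2)) - 139)*(-33 + 53) = (-1 - 139)*(-33 + 53) = -140*20 = -2800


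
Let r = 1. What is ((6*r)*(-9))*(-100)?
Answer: 5400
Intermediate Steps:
((6*r)*(-9))*(-100) = ((6*1)*(-9))*(-100) = (6*(-9))*(-100) = -54*(-100) = 5400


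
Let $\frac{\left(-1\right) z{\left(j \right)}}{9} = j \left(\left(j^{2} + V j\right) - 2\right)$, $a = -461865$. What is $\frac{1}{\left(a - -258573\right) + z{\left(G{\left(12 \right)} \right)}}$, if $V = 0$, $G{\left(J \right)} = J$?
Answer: $- \frac{1}{218628} \approx -4.574 \cdot 10^{-6}$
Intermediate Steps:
$z{\left(j \right)} = - 9 j \left(-2 + j^{2}\right)$ ($z{\left(j \right)} = - 9 j \left(\left(j^{2} + 0 j\right) - 2\right) = - 9 j \left(\left(j^{2} + 0\right) - 2\right) = - 9 j \left(j^{2} - 2\right) = - 9 j \left(-2 + j^{2}\right)$)
$\frac{1}{\left(a - -258573\right) + z{\left(G{\left(12 \right)} \right)}} = \frac{1}{\left(-461865 - -258573\right) + 9 \cdot 12 \left(2 - 12^{2}\right)} = \frac{1}{\left(-461865 + 258573\right) + 9 \cdot 12 \left(2 - 144\right)} = \frac{1}{-203292 + 9 \cdot 12 \left(2 - 144\right)} = \frac{1}{-203292 + 9 \cdot 12 \left(-142\right)} = \frac{1}{-203292 - 15336} = \frac{1}{-218628} = - \frac{1}{218628}$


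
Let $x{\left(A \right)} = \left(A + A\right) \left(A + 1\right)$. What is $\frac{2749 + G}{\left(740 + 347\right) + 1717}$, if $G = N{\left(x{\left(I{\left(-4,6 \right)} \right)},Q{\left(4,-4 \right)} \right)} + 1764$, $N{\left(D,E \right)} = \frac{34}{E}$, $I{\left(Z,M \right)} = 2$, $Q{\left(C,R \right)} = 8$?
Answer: $\frac{18069}{11216} \approx 1.611$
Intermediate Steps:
$x{\left(A \right)} = 2 A \left(1 + A\right)$
$G = \frac{7073}{4}$ ($G = \frac{34}{8} + 1764 = 34 \cdot \frac{1}{8} + 1764 = \frac{17}{4} + 1764 = \frac{7073}{4} \approx 1768.3$)
$\frac{2749 + G}{\left(740 + 347\right) + 1717} = \frac{2749 + \frac{7073}{4}}{\left(740 + 347\right) + 1717} = \frac{18069}{4 \left(1087 + 1717\right)} = \frac{18069}{4 \cdot 2804} = \frac{18069}{4} \cdot \frac{1}{2804} = \frac{18069}{11216}$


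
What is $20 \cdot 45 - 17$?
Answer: $883$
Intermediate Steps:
$20 \cdot 45 - 17 = 900 - 17 = 883$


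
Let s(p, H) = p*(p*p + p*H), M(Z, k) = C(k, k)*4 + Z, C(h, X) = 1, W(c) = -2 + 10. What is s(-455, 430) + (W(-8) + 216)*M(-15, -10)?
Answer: -5178089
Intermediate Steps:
W(c) = 8
M(Z, k) = 4 + Z (M(Z, k) = 1*4 + Z = 4 + Z)
s(p, H) = p*(p² + H*p)
s(-455, 430) + (W(-8) + 216)*M(-15, -10) = (-455)²*(430 - 455) + (8 + 216)*(4 - 15) = 207025*(-25) + 224*(-11) = -5175625 - 2464 = -5178089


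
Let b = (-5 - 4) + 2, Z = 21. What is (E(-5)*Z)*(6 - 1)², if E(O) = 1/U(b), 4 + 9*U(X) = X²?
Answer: 105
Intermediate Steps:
b = -7 (b = -9 + 2 = -7)
U(X) = -4/9 + X²/9
E(O) = ⅕ (E(O) = 1/(-4/9 + (⅑)*(-7)²) = 1/(-4/9 + (⅑)*49) = 1/(-4/9 + 49/9) = 1/5 = ⅕)
(E(-5)*Z)*(6 - 1)² = ((⅕)*21)*(6 - 1)² = (21/5)*5² = (21/5)*25 = 105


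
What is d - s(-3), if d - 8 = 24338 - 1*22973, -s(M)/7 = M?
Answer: 1352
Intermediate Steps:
s(M) = -7*M
d = 1373 (d = 8 + (24338 - 1*22973) = 8 + (24338 - 22973) = 8 + 1365 = 1373)
d - s(-3) = 1373 - (-7)*(-3) = 1373 - 1*21 = 1373 - 21 = 1352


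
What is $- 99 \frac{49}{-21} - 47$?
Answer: $184$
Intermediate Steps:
$- 99 \frac{49}{-21} - 47 = - 99 \cdot 49 \left(- \frac{1}{21}\right) - 47 = \left(-99\right) \left(- \frac{7}{3}\right) - 47 = 231 - 47 = 184$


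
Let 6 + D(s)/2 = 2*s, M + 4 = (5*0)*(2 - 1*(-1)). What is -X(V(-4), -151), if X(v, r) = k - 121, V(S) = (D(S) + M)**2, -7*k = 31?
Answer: 878/7 ≈ 125.43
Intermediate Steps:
M = -4 (M = -4 + (5*0)*(2 - 1*(-1)) = -4 + 0*(2 + 1) = -4 + 0*3 = -4 + 0 = -4)
k = -31/7 (k = -1/7*31 = -31/7 ≈ -4.4286)
D(s) = -12 + 4*s (D(s) = -12 + 2*(2*s) = -12 + 4*s)
V(S) = (-16 + 4*S)**2 (V(S) = ((-12 + 4*S) - 4)**2 = (-16 + 4*S)**2)
X(v, r) = -878/7 (X(v, r) = -31/7 - 121 = -878/7)
-X(V(-4), -151) = -1*(-878/7) = 878/7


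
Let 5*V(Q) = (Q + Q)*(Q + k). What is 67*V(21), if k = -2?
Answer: 53466/5 ≈ 10693.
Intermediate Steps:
V(Q) = 2*Q*(-2 + Q)/5 (V(Q) = ((Q + Q)*(Q - 2))/5 = ((2*Q)*(-2 + Q))/5 = (2*Q*(-2 + Q))/5 = 2*Q*(-2 + Q)/5)
67*V(21) = 67*((2/5)*21*(-2 + 21)) = 67*((2/5)*21*19) = 67*(798/5) = 53466/5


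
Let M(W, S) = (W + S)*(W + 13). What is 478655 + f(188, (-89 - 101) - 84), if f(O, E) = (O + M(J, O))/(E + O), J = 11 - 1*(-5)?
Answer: 20579113/43 ≈ 4.7858e+5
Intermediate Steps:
J = 16 (J = 11 + 5 = 16)
M(W, S) = (13 + W)*(S + W) (M(W, S) = (S + W)*(13 + W) = (13 + W)*(S + W))
f(O, E) = (464 + 30*O)/(E + O) (f(O, E) = (O + (16**2 + 13*O + 13*16 + O*16))/(E + O) = (O + (256 + 13*O + 208 + 16*O))/(E + O) = (O + (464 + 29*O))/(E + O) = (464 + 30*O)/(E + O))
478655 + f(188, (-89 - 101) - 84) = 478655 + 2*(232 + 15*188)/(((-89 - 101) - 84) + 188) = 478655 + 2*(232 + 2820)/((-190 - 84) + 188) = 478655 + 2*3052/(-274 + 188) = 478655 + 2*3052/(-86) = 478655 + 2*(-1/86)*3052 = 478655 - 3052/43 = 20579113/43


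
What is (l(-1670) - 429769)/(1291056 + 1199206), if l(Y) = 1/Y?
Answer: -717714231/4158737540 ≈ -0.17258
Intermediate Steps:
(l(-1670) - 429769)/(1291056 + 1199206) = (1/(-1670) - 429769)/(1291056 + 1199206) = (-1/1670 - 429769)/2490262 = -717714231/1670*1/2490262 = -717714231/4158737540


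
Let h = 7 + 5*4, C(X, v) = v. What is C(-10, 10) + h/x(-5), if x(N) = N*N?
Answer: 277/25 ≈ 11.080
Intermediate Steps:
x(N) = N²
h = 27 (h = 7 + 20 = 27)
C(-10, 10) + h/x(-5) = 10 + 27/((-5)²) = 10 + 27/25 = 277/25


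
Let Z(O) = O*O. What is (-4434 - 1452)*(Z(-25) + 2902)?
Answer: -20759922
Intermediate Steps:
Z(O) = O²
(-4434 - 1452)*(Z(-25) + 2902) = (-4434 - 1452)*((-25)² + 2902) = -5886*(625 + 2902) = -5886*3527 = -20759922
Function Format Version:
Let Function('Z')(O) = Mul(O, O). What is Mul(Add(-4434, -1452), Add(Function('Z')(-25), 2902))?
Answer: -20759922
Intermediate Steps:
Function('Z')(O) = Pow(O, 2)
Mul(Add(-4434, -1452), Add(Function('Z')(-25), 2902)) = Mul(Add(-4434, -1452), Add(Pow(-25, 2), 2902)) = Mul(-5886, Add(625, 2902)) = Mul(-5886, 3527) = -20759922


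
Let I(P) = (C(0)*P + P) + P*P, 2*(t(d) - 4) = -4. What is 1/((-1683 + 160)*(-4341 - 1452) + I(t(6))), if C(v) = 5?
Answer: 1/8822755 ≈ 1.1334e-7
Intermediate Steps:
t(d) = 2 (t(d) = 4 + (1/2)*(-4) = 4 - 2 = 2)
I(P) = P**2 + 6*P (I(P) = (5*P + P) + P*P = 6*P + P**2 = P**2 + 6*P)
1/((-1683 + 160)*(-4341 - 1452) + I(t(6))) = 1/((-1683 + 160)*(-4341 - 1452) + 2*(6 + 2)) = 1/(-1523*(-5793) + 2*8) = 1/(8822739 + 16) = 1/8822755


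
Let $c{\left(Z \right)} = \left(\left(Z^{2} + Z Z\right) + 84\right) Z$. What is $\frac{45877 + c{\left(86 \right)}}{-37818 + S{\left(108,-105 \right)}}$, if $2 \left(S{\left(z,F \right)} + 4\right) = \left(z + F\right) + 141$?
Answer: $- \frac{1325213}{37750} \approx -35.105$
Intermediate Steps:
$S{\left(z,F \right)} = \frac{133}{2} + \frac{F}{2} + \frac{z}{2}$ ($S{\left(z,F \right)} = -4 + \frac{\left(z + F\right) + 141}{2} = -4 + \frac{\left(F + z\right) + 141}{2} = -4 + \frac{141 + F + z}{2} = -4 + \left(\frac{141}{2} + \frac{F}{2} + \frac{z}{2}\right) = \frac{133}{2} + \frac{F}{2} + \frac{z}{2}$)
$c{\left(Z \right)} = Z \left(84 + 2 Z^{2}\right)$ ($c{\left(Z \right)} = \left(\left(Z^{2} + Z^{2}\right) + 84\right) Z = \left(2 Z^{2} + 84\right) Z = \left(84 + 2 Z^{2}\right) Z = Z \left(84 + 2 Z^{2}\right)$)
$\frac{45877 + c{\left(86 \right)}}{-37818 + S{\left(108,-105 \right)}} = \frac{45877 + 2 \cdot 86 \left(42 + 86^{2}\right)}{-37818 + \left(\frac{133}{2} + \frac{1}{2} \left(-105\right) + \frac{1}{2} \cdot 108\right)} = \frac{45877 + 2 \cdot 86 \left(42 + 7396\right)}{-37818 + \left(\frac{133}{2} - \frac{105}{2} + 54\right)} = \frac{45877 + 2 \cdot 86 \cdot 7438}{-37818 + 68} = \frac{45877 + 1279336}{-37750} = 1325213 \left(- \frac{1}{37750}\right) = - \frac{1325213}{37750}$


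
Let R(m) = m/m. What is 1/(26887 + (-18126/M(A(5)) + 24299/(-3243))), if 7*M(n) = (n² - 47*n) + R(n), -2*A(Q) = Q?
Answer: 34431/890468882 ≈ 3.8666e-5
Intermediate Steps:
R(m) = 1
A(Q) = -Q/2
M(n) = ⅐ - 47*n/7 + n²/7 (M(n) = ((n² - 47*n) + 1)/7 = (1 + n² - 47*n)/7 = ⅐ - 47*n/7 + n²/7)
1/(26887 + (-18126/M(A(5)) + 24299/(-3243))) = 1/(26887 + (-18126/(⅐ - (-47)*5/14 + (-½*5)²/7) + 24299/(-3243))) = 1/(26887 + (-18126/(⅐ - 47/7*(-5/2) + (-5/2)²/7) + 24299*(-1/3243))) = 1/(26887 + (-18126/(⅐ + 235/14 + (⅐)*(25/4)) - 517/69)) = 1/(26887 + (-18126/(⅐ + 235/14 + 25/28) - 517/69)) = 1/(26887 + (-18126/499/28 - 517/69)) = 1/(26887 + (-18126*28/499 - 517/69)) = 1/(26887 + (-507528/499 - 517/69)) = 1/(26887 - 35277415/34431) = 1/(890468882/34431) = 34431/890468882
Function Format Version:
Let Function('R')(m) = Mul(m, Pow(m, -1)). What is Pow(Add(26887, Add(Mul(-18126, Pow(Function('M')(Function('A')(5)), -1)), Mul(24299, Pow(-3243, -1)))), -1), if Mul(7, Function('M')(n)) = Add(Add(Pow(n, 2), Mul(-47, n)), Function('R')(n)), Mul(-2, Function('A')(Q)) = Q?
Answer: Rational(34431, 890468882) ≈ 3.8666e-5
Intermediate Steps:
Function('R')(m) = 1
Function('A')(Q) = Mul(Rational(-1, 2), Q)
Function('M')(n) = Add(Rational(1, 7), Mul(Rational(-47, 7), n), Mul(Rational(1, 7), Pow(n, 2))) (Function('M')(n) = Mul(Rational(1, 7), Add(Add(Pow(n, 2), Mul(-47, n)), 1)) = Mul(Rational(1, 7), Add(1, Pow(n, 2), Mul(-47, n))) = Add(Rational(1, 7), Mul(Rational(-47, 7), n), Mul(Rational(1, 7), Pow(n, 2))))
Pow(Add(26887, Add(Mul(-18126, Pow(Function('M')(Function('A')(5)), -1)), Mul(24299, Pow(-3243, -1)))), -1) = Pow(Add(26887, Add(Mul(-18126, Pow(Add(Rational(1, 7), Mul(Rational(-47, 7), Mul(Rational(-1, 2), 5)), Mul(Rational(1, 7), Pow(Mul(Rational(-1, 2), 5), 2))), -1)), Mul(24299, Pow(-3243, -1)))), -1) = Pow(Add(26887, Add(Mul(-18126, Pow(Add(Rational(1, 7), Mul(Rational(-47, 7), Rational(-5, 2)), Mul(Rational(1, 7), Pow(Rational(-5, 2), 2))), -1)), Mul(24299, Rational(-1, 3243)))), -1) = Pow(Add(26887, Add(Mul(-18126, Pow(Add(Rational(1, 7), Rational(235, 14), Mul(Rational(1, 7), Rational(25, 4))), -1)), Rational(-517, 69))), -1) = Pow(Add(26887, Add(Mul(-18126, Pow(Add(Rational(1, 7), Rational(235, 14), Rational(25, 28)), -1)), Rational(-517, 69))), -1) = Pow(Add(26887, Add(Mul(-18126, Pow(Rational(499, 28), -1)), Rational(-517, 69))), -1) = Pow(Add(26887, Add(Mul(-18126, Rational(28, 499)), Rational(-517, 69))), -1) = Pow(Add(26887, Add(Rational(-507528, 499), Rational(-517, 69))), -1) = Pow(Add(26887, Rational(-35277415, 34431)), -1) = Pow(Rational(890468882, 34431), -1) = Rational(34431, 890468882)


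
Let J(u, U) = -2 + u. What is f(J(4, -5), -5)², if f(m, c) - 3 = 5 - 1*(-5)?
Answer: 169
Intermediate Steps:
f(m, c) = 13 (f(m, c) = 3 + (5 - 1*(-5)) = 3 + (5 + 5) = 3 + 10 = 13)
f(J(4, -5), -5)² = 13² = 169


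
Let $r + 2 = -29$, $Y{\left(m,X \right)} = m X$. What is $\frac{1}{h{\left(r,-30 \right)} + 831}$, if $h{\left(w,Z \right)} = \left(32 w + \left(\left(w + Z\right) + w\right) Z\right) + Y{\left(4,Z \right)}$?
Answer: $\frac{1}{2479} \approx 0.00040339$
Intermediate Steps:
$Y{\left(m,X \right)} = X m$
$r = -31$ ($r = -2 - 29 = -31$)
$h{\left(w,Z \right)} = 4 Z + 32 w + Z \left(Z + 2 w\right)$ ($h{\left(w,Z \right)} = \left(32 w + \left(\left(w + Z\right) + w\right) Z\right) + Z 4 = \left(32 w + \left(\left(Z + w\right) + w\right) Z\right) + 4 Z = \left(32 w + \left(Z + 2 w\right) Z\right) + 4 Z = \left(32 w + Z \left(Z + 2 w\right)\right) + 4 Z = 4 Z + 32 w + Z \left(Z + 2 w\right)$)
$\frac{1}{h{\left(r,-30 \right)} + 831} = \frac{1}{\left(\left(-30\right)^{2} + 4 \left(-30\right) + 32 \left(-31\right) + 2 \left(-30\right) \left(-31\right)\right) + 831} = \frac{1}{\left(900 - 120 - 992 + 1860\right) + 831} = \frac{1}{1648 + 831} = \frac{1}{2479}$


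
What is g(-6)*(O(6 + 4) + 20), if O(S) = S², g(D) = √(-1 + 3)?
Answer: 120*√2 ≈ 169.71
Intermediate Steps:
g(D) = √2
g(-6)*(O(6 + 4) + 20) = √2*((6 + 4)² + 20) = √2*(10² + 20) = √2*(100 + 20) = √2*120 = 120*√2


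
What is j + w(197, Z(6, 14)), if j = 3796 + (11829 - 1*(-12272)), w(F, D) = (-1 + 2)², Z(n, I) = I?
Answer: 27898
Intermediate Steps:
w(F, D) = 1 (w(F, D) = 1² = 1)
j = 27897 (j = 3796 + (11829 + 12272) = 3796 + 24101 = 27897)
j + w(197, Z(6, 14)) = 27897 + 1 = 27898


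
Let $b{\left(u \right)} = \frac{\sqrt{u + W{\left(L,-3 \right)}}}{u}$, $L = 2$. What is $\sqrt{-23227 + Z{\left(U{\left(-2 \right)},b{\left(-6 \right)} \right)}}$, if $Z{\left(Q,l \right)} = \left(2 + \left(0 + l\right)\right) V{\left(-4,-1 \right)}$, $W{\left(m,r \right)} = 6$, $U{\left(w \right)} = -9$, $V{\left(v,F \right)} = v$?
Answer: $i \sqrt{23235} \approx 152.43 i$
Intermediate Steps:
$b{\left(u \right)} = \frac{\sqrt{6 + u}}{u}$ ($b{\left(u \right)} = \frac{\sqrt{u + 6}}{u} = \frac{\sqrt{6 + u}}{u}$)
$Z{\left(Q,l \right)} = -8 - 4 l$ ($Z{\left(Q,l \right)} = \left(2 + \left(0 + l\right)\right) \left(-4\right) = \left(2 + l\right) \left(-4\right) = -8 - 4 l$)
$\sqrt{-23227 + Z{\left(U{\left(-2 \right)},b{\left(-6 \right)} \right)}} = \sqrt{-23227 - \left(8 + 4 \frac{\sqrt{6 - 6}}{-6}\right)} = \sqrt{-23227 - \left(8 + 4 \left(- \frac{\sqrt{0}}{6}\right)\right)} = \sqrt{-23227 - \left(8 + 4 \left(\left(- \frac{1}{6}\right) 0\right)\right)} = \sqrt{-23227 - 8} = \sqrt{-23235} = i \sqrt{23235}$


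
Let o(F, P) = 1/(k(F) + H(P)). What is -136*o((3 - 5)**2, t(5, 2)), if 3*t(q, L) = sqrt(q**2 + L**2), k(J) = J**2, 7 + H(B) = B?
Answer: -2754/175 + 102*sqrt(29)/175 ≈ -12.598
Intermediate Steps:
H(B) = -7 + B
t(q, L) = sqrt(L**2 + q**2)/3 (t(q, L) = sqrt(q**2 + L**2)/3 = sqrt(L**2 + q**2)/3)
o(F, P) = 1/(-7 + P + F**2) (o(F, P) = 1/(F**2 + (-7 + P)) = 1/(-7 + P + F**2))
-136*o((3 - 5)**2, t(5, 2)) = -136/(-7 + sqrt(2**2 + 5**2)/3 + ((3 - 5)**2)**2) = -136/(-7 + sqrt(4 + 25)/3 + ((-2)**2)**2) = -136/(-7 + sqrt(29)/3 + 4**2) = -136/(-7 + sqrt(29)/3 + 16) = -136/(9 + sqrt(29)/3)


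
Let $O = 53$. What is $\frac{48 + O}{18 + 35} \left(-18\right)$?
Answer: $- \frac{1818}{53} \approx -34.302$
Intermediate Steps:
$\frac{48 + O}{18 + 35} \left(-18\right) = \frac{48 + 53}{18 + 35} \left(-18\right) = \frac{101}{53} \left(-18\right) = - \frac{1818}{53}$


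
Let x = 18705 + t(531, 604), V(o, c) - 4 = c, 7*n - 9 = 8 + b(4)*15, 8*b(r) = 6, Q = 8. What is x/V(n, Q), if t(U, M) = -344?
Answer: 18361/12 ≈ 1530.1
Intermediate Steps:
b(r) = ¾ (b(r) = (⅛)*6 = ¾)
n = 113/28 (n = 9/7 + (8 + (¾)*15)/7 = 9/7 + (8 + 45/4)/7 = 9/7 + (⅐)*(77/4) = 9/7 + 11/4 = 113/28 ≈ 4.0357)
V(o, c) = 4 + c
x = 18361 (x = 18705 - 344 = 18361)
x/V(n, Q) = 18361/(4 + 8) = 18361/12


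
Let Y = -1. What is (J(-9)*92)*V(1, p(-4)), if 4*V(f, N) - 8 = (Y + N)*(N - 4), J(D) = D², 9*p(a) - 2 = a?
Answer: 24518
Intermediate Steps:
p(a) = 2/9 + a/9
V(f, N) = 2 + (-1 + N)*(-4 + N)/4 (V(f, N) = 2 + ((-1 + N)*(N - 4))/4 = 2 + ((-1 + N)*(-4 + N))/4 = 2 + (-1 + N)*(-4 + N)/4)
(J(-9)*92)*V(1, p(-4)) = ((-9)²*92)*(3 - 5*(2/9 + (⅑)*(-4))/4 + (2/9 + (⅑)*(-4))²/4) = (81*92)*(3 - 5*(2/9 - 4/9)/4 + (2/9 - 4/9)²/4) = 7452*(3 - 5/4*(-2/9) + (-2/9)²/4) = 7452*(3 + 5/18 + (¼)*(4/81)) = 7452*(3 + 5/18 + 1/81) = 7452*(533/162) = 24518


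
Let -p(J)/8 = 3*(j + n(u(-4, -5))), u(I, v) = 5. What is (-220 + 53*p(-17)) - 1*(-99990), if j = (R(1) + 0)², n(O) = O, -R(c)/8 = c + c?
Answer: -232222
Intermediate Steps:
R(c) = -16*c (R(c) = -8*(c + c) = -16*c)
j = 256 (j = (-16*1 + 0)² = (-16 + 0)² = (-16)² = 256)
p(J) = -6264 (p(J) = -24*(256 + 5) = -24*261 = -8*783 = -6264)
(-220 + 53*p(-17)) - 1*(-99990) = (-220 + 53*(-6264)) - 1*(-99990) = (-220 - 331992) + 99990 = -332212 + 99990 = -232222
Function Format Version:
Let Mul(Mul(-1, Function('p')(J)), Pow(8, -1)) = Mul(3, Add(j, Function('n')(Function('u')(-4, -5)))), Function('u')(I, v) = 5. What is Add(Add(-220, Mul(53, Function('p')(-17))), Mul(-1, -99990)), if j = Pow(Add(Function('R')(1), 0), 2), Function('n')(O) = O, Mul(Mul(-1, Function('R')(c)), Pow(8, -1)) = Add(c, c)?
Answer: -232222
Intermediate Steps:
Function('R')(c) = Mul(-16, c) (Function('R')(c) = Mul(-8, Add(c, c)) = Mul(-8, Mul(2, c)) = Mul(-16, c))
j = 256 (j = Pow(Add(Mul(-16, 1), 0), 2) = Pow(Add(-16, 0), 2) = Pow(-16, 2) = 256)
Function('p')(J) = -6264 (Function('p')(J) = Mul(-8, Mul(3, Add(256, 5))) = Mul(-8, Mul(3, 261)) = Mul(-8, 783) = -6264)
Add(Add(-220, Mul(53, Function('p')(-17))), Mul(-1, -99990)) = Add(Add(-220, Mul(53, -6264)), Mul(-1, -99990)) = Add(Add(-220, -331992), 99990) = Add(-332212, 99990) = -232222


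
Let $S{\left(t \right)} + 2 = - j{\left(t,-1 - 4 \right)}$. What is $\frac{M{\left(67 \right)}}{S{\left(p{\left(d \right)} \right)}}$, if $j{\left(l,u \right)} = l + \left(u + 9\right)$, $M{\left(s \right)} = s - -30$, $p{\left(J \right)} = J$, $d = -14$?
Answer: $\frac{97}{8} \approx 12.125$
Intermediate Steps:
$M{\left(s \right)} = 30 + s$ ($M{\left(s \right)} = s + 30 = 30 + s$)
$j{\left(l,u \right)} = 9 + l + u$ ($j{\left(l,u \right)} = l + \left(9 + u\right) = 9 + l + u$)
$S{\left(t \right)} = -6 - t$ ($S{\left(t \right)} = -2 - \left(9 + t - 5\right) = -2 - \left(4 + t\right) = -6 - t$)
$\frac{M{\left(67 \right)}}{S{\left(p{\left(d \right)} \right)}} = \frac{30 + 67}{-6 - -14} = \frac{97}{-6 + 14} = \frac{97}{8}$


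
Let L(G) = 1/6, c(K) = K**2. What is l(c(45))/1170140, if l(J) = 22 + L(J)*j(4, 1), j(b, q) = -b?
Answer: 16/877605 ≈ 1.8231e-5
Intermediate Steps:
L(G) = 1/6
l(J) = 64/3 (l(J) = 22 + (-1*4)/6 = 22 + (1/6)*(-4) = 22 - 2/3 = 64/3)
l(c(45))/1170140 = (64/3)/1170140 = (64/3)*(1/1170140) = 16/877605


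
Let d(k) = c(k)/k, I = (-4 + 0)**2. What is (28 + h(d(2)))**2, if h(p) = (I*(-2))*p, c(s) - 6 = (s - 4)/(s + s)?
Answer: 3600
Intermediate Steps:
c(s) = 6 + (-4 + s)/(2*s) (c(s) = 6 + (s - 4)/(s + s) = 6 + (-4 + s)/((2*s)) = 6 + (-4 + s)*(1/(2*s)) = 6 + (-4 + s)/(2*s))
I = 16 (I = (-4)**2 = 16)
d(k) = (13/2 - 2/k)/k
h(p) = -32*p (h(p) = (16*(-2))*p = -32*p)
(28 + h(d(2)))**2 = (28 - 16*(-4 + 13*2)/2**2)**2 = (28 - 16*(-4 + 26)/4)**2 = (28 - 16*22/4)**2 = (28 - 32*11/4)**2 = (28 - 88)**2 = (-60)**2 = 3600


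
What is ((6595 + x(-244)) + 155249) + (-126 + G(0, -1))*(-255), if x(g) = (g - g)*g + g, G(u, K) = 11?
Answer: 190925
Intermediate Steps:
x(g) = g (x(g) = 0*g + g = 0 + g = g)
((6595 + x(-244)) + 155249) + (-126 + G(0, -1))*(-255) = ((6595 - 244) + 155249) + (-126 + 11)*(-255) = (6351 + 155249) - 115*(-255) = 161600 + 29325 = 190925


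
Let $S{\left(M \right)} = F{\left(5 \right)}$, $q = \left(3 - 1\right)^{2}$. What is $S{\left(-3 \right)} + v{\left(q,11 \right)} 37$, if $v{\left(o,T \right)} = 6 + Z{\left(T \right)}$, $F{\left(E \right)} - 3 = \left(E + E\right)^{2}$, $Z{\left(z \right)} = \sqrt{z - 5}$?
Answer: $325 + 37 \sqrt{6} \approx 415.63$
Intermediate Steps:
$Z{\left(z \right)} = \sqrt{-5 + z}$
$q = 4$ ($q = 2^{2} = 4$)
$F{\left(E \right)} = 3 + 4 E^{2}$ ($F{\left(E \right)} = 3 + \left(E + E\right)^{2} = 3 + \left(2 E\right)^{2} = 3 + 4 E^{2}$)
$v{\left(o,T \right)} = 6 + \sqrt{-5 + T}$
$S{\left(M \right)} = 103$ ($S{\left(M \right)} = 3 + 4 \cdot 5^{2} = 3 + 4 \cdot 25 = 3 + 100 = 103$)
$S{\left(-3 \right)} + v{\left(q,11 \right)} 37 = 103 + \left(6 + \sqrt{-5 + 11}\right) 37 = 103 + \left(6 + \sqrt{6}\right) 37 = 103 + \left(222 + 37 \sqrt{6}\right) = 325 + 37 \sqrt{6}$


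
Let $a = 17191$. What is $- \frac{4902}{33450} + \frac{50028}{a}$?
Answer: $\frac{264861053}{95839825} \approx 2.7636$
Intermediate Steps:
$- \frac{4902}{33450} + \frac{50028}{a} = - \frac{4902}{33450} + \frac{50028}{17191} = \left(-4902\right) \frac{1}{33450} + 50028 \cdot \frac{1}{17191} = - \frac{817}{5575} + \frac{50028}{17191} = \frac{264861053}{95839825}$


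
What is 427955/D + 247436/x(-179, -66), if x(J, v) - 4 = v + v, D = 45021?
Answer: -2771259479/1440672 ≈ -1923.6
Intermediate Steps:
x(J, v) = 4 + 2*v (x(J, v) = 4 + (v + v) = 4 + 2*v)
427955/D + 247436/x(-179, -66) = 427955/45021 + 247436/(4 + 2*(-66)) = 427955*(1/45021) + 247436/(4 - 132) = 427955/45021 + 247436/(-128) = 427955/45021 + 247436*(-1/128) = 427955/45021 - 61859/32 = -2771259479/1440672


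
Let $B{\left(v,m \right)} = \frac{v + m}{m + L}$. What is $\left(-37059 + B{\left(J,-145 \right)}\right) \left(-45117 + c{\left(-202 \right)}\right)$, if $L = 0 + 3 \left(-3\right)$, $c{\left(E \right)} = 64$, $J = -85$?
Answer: $\frac{128555491684}{77} \approx 1.6696 \cdot 10^{9}$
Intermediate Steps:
$L = -9$ ($L = 0 - 9 = -9$)
$B{\left(v,m \right)} = \frac{m + v}{-9 + m}$ ($B{\left(v,m \right)} = \frac{v + m}{m - 9} = \frac{m + v}{-9 + m}$)
$\left(-37059 + B{\left(J,-145 \right)}\right) \left(-45117 + c{\left(-202 \right)}\right) = \left(-37059 + \frac{-145 - 85}{-9 - 145}\right) \left(-45117 + 64\right) = \left(-37059 + \frac{1}{-154} \left(-230\right)\right) \left(-45053\right) = \left(-37059 - - \frac{115}{77}\right) \left(-45053\right) = \left(-37059 + \frac{115}{77}\right) \left(-45053\right) = \left(- \frac{2853428}{77}\right) \left(-45053\right) = \frac{128555491684}{77}$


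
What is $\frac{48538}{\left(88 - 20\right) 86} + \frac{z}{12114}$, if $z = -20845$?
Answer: $\frac{116521943}{17710668} \approx 6.5792$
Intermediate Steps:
$\frac{48538}{\left(88 - 20\right) 86} + \frac{z}{12114} = \frac{48538}{\left(88 - 20\right) 86} - \frac{20845}{12114} = \frac{48538}{68 \cdot 86} - \frac{20845}{12114} = \frac{48538}{5848} - \frac{20845}{12114} = 48538 \cdot \frac{1}{5848} - \frac{20845}{12114} = \frac{24269}{2924} - \frac{20845}{12114} = \frac{116521943}{17710668}$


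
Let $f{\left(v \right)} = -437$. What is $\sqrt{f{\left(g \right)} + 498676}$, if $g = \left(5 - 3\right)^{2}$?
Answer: $\sqrt{498239} \approx 705.86$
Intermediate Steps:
$g = 4$ ($g = 2^{2} = 4$)
$\sqrt{f{\left(g \right)} + 498676} = \sqrt{-437 + 498676} = \sqrt{498239}$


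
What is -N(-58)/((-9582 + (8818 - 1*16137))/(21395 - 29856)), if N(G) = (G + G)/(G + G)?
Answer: -8461/16901 ≈ -0.50062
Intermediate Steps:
N(G) = 1 (N(G) = (2*G)/((2*G)) = (2*G)*(1/(2*G)) = 1)
-N(-58)/((-9582 + (8818 - 1*16137))/(21395 - 29856)) = -1/((-9582 + (8818 - 1*16137))/(21395 - 29856)) = -1/((-9582 + (8818 - 16137))/(-8461)) = -1/((-9582 - 7319)*(-1/8461)) = -1/((-16901*(-1/8461))) = -1/16901/8461 = -8461/16901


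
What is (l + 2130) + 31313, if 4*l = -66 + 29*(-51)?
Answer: 132227/4 ≈ 33057.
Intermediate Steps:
l = -1545/4 (l = (-66 + 29*(-51))/4 = (-66 - 1479)/4 = (¼)*(-1545) = -1545/4 ≈ -386.25)
(l + 2130) + 31313 = (-1545/4 + 2130) + 31313 = 6975/4 + 31313 = 132227/4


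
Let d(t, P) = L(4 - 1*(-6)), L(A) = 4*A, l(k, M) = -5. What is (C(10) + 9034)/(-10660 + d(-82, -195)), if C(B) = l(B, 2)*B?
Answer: -2246/2655 ≈ -0.84595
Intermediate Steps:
C(B) = -5*B
d(t, P) = 40 (d(t, P) = 4*(4 - 1*(-6)) = 4*(4 + 6) = 4*10 = 40)
(C(10) + 9034)/(-10660 + d(-82, -195)) = (-5*10 + 9034)/(-10660 + 40) = (-50 + 9034)/(-10620) = 8984*(-1/10620) = -2246/2655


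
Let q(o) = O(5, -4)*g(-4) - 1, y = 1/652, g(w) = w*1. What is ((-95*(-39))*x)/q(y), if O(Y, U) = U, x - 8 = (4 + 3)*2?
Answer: 5434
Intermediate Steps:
x = 22 (x = 8 + (4 + 3)*2 = 8 + 7*2 = 8 + 14 = 22)
g(w) = w
y = 1/652 ≈ 0.0015337
q(o) = 15 (q(o) = -4*(-4) - 1 = 16 - 1 = 15)
((-95*(-39))*x)/q(y) = (-95*(-39)*22)/15 = (3705*22)*(1/15) = 81510*(1/15) = 5434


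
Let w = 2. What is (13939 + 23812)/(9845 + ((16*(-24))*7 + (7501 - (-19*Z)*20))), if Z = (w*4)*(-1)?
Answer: 37751/11618 ≈ 3.2494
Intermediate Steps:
Z = -8 (Z = (2*4)*(-1) = 8*(-1) = -8)
(13939 + 23812)/(9845 + ((16*(-24))*7 + (7501 - (-19*Z)*20))) = (13939 + 23812)/(9845 + ((16*(-24))*7 + (7501 - (-19*(-8))*20))) = 37751/(9845 + (-384*7 + (7501 - 152*20))) = 37751/(9845 + (-2688 + (7501 - 1*3040))) = 37751/(9845 + (-2688 + (7501 - 3040))) = 37751/(9845 + (-2688 + 4461)) = 37751/(9845 + 1773) = 37751/11618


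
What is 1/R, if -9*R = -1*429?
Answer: 3/143 ≈ 0.020979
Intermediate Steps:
R = 143/3 (R = -(-1)*429/9 = -⅑*(-429) = 143/3 ≈ 47.667)
1/R = 1/(143/3) = 3/143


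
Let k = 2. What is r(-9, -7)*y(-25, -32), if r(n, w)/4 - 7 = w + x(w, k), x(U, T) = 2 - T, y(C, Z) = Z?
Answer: 0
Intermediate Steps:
r(n, w) = 28 + 4*w (r(n, w) = 28 + 4*(w + (2 - 1*2)) = 28 + 4*(w + (2 - 2)) = 28 + 4*(w + 0) = 28 + 4*w)
r(-9, -7)*y(-25, -32) = (28 + 4*(-7))*(-32) = (28 - 28)*(-32) = 0*(-32) = 0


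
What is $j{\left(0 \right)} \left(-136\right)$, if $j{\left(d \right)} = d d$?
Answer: $0$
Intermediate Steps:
$j{\left(d \right)} = d^{2}$
$j{\left(0 \right)} \left(-136\right) = 0^{2} \left(-136\right) = 0 \left(-136\right) = 0$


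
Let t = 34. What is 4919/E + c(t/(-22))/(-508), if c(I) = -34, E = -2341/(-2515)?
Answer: 3142346187/594614 ≈ 5284.7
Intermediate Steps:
E = 2341/2515 (E = -2341*(-1/2515) = 2341/2515 ≈ 0.93081)
4919/E + c(t/(-22))/(-508) = 4919/(2341/2515) - 34/(-508) = 4919*(2515/2341) - 34*(-1/508) = 12371285/2341 + 17/254 = 3142346187/594614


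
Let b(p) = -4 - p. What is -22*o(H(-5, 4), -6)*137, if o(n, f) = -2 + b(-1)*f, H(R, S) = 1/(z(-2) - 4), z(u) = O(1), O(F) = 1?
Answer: -48224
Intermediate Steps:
z(u) = 1
H(R, S) = -⅓ (H(R, S) = 1/(1 - 4) = 1/(-3) = -⅓)
o(n, f) = -2 - 3*f (o(n, f) = -2 + (-4 - 1*(-1))*f = -2 + (-4 + 1)*f = -2 - 3*f)
-22*o(H(-5, 4), -6)*137 = -22*(-2 - 3*(-6))*137 = -22*(-2 + 18)*137 = -22*16*137 = -352*137 = -48224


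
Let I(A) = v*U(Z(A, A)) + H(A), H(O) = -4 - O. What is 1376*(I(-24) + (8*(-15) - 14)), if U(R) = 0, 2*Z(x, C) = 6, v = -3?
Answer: -156864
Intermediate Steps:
Z(x, C) = 3 (Z(x, C) = (1/2)*6 = 3)
I(A) = -4 - A (I(A) = -3*0 + (-4 - A) = 0 + (-4 - A) = -4 - A)
1376*(I(-24) + (8*(-15) - 14)) = 1376*((-4 - 1*(-24)) + (8*(-15) - 14)) = 1376*((-4 + 24) + (-120 - 14)) = 1376*(20 - 134) = 1376*(-114) = -156864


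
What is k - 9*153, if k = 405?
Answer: -972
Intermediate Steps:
k - 9*153 = 405 - 9*153 = 405 - 1377 = -972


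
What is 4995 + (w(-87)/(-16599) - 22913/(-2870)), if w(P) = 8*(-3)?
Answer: 79445952039/15879710 ≈ 5003.0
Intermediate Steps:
w(P) = -24
4995 + (w(-87)/(-16599) - 22913/(-2870)) = 4995 + (-24/(-16599) - 22913/(-2870)) = 4995 + (-24*(-1/16599) - 22913*(-1/2870)) = 4995 + (8/5533 + 22913/2870) = 4995 + 126800589/15879710 = 79445952039/15879710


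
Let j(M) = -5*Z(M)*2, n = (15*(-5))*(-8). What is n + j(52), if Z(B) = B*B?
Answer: -26440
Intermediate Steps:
Z(B) = B²
n = 600 (n = -75*(-8) = 600)
j(M) = -10*M² (j(M) = -5*M²*2 = -10*M²)
n + j(52) = 600 - 10*52² = 600 - 10*2704 = 600 - 27040 = -26440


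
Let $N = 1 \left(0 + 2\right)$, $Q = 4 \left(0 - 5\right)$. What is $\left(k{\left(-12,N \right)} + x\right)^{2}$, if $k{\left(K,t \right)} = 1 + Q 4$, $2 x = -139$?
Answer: $\frac{88209}{4} \approx 22052.0$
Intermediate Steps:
$x = - \frac{139}{2}$ ($x = \frac{1}{2} \left(-139\right) = - \frac{139}{2} \approx -69.5$)
$Q = -20$ ($Q = 4 \left(-5\right) = -20$)
$N = 2$ ($N = 1 \cdot 2 = 2$)
$k{\left(K,t \right)} = -79$ ($k{\left(K,t \right)} = 1 - 80 = -79$)
$\left(k{\left(-12,N \right)} + x\right)^{2} = \left(-79 - \frac{139}{2}\right)^{2} = \left(- \frac{297}{2}\right)^{2} = \frac{88209}{4}$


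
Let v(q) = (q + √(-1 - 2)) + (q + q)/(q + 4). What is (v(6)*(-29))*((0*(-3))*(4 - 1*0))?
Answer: 0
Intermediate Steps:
v(q) = q + I*√3 + 2*q/(4 + q) (v(q) = (q + √(-3)) + (2*q)/(4 + q) = (q + I*√3) + 2*q/(4 + q) = q + I*√3 + 2*q/(4 + q))
(v(6)*(-29))*((0*(-3))*(4 - 1*0)) = (((6² + 6*6 + 4*I*√3 + I*6*√3)/(4 + 6))*(-29))*((0*(-3))*(4 - 1*0)) = (((36 + 36 + 4*I*√3 + 6*I*√3)/10)*(-29))*(0*(4 + 0)) = (((72 + 10*I*√3)/10)*(-29))*(0*4) = ((36/5 + I*√3)*(-29))*0 = (-1044/5 - 29*I*√3)*0 = 0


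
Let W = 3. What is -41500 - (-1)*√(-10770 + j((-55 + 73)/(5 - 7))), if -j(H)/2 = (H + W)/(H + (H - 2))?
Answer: -41500 + I*√269265/5 ≈ -41500.0 + 103.78*I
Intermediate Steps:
j(H) = -2*(3 + H)/(-2 + 2*H) (j(H) = -2*(H + 3)/(H + (H - 2)) = -2*(3 + H)/(H + (-2 + H)) = -2*(3 + H)/(-2 + 2*H))
-41500 - (-1)*√(-10770 + j((-55 + 73)/(5 - 7))) = -41500 - (-1)*√(-10770 + (-3 - (-55 + 73)/(5 - 7))/(-1 + (-55 + 73)/(5 - 7))) = -41500 - (-1)*√(-10770 + (-3 - 18/(-2))/(-1 + 18/(-2))) = -41500 - (-1)*√(-10770 + (-3 - 18*(-1)/2)/(-1 + 18*(-½))) = -41500 - (-1)*√(-10770 + (-3 - 1*(-9))/(-1 - 9)) = -41500 - (-1)*√(-10770 + (-3 + 9)/(-10)) = -41500 - (-1)*√(-10770 - ⅒*6) = -41500 - (-1)*√(-10770 - ⅗) = -41500 - (-1)*√(-53853/5) = -41500 - (-1)*I*√269265/5 = -41500 + I*√269265/5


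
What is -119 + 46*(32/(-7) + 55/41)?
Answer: -76795/287 ≈ -267.58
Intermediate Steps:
-119 + 46*(32/(-7) + 55/41) = -119 + 46*(32*(-⅐) + 55*(1/41)) = -119 + 46*(-32/7 + 55/41) = -119 + 46*(-927/287) = -119 - 42642/287 = -76795/287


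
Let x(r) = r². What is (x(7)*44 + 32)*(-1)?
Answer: -2188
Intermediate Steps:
(x(7)*44 + 32)*(-1) = (7²*44 + 32)*(-1) = (49*44 + 32)*(-1) = (2156 + 32)*(-1) = 2188*(-1) = -2188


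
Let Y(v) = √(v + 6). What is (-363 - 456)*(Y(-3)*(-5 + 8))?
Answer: -2457*√3 ≈ -4255.6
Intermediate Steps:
Y(v) = √(6 + v)
(-363 - 456)*(Y(-3)*(-5 + 8)) = (-363 - 456)*(√(6 - 3)*(-5 + 8)) = -819*√3*3 = -2457*√3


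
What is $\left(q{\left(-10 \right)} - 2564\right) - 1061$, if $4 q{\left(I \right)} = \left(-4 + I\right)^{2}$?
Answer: $-3576$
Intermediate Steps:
$q{\left(I \right)} = \frac{\left(-4 + I\right)^{2}}{4}$
$\left(q{\left(-10 \right)} - 2564\right) - 1061 = \left(\frac{\left(-4 - 10\right)^{2}}{4} - 2564\right) - 1061 = \left(\frac{\left(-14\right)^{2}}{4} - 2564\right) - 1061 = \left(\frac{1}{4} \cdot 196 - 2564\right) - 1061 = \left(49 - 2564\right) - 1061 = -2515 - 1061 = -3576$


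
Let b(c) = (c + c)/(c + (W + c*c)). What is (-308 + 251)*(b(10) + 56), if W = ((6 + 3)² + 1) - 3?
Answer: -201476/63 ≈ -3198.0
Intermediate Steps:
W = 79 (W = (9² + 1) - 3 = (81 + 1) - 3 = 82 - 3 = 79)
b(c) = 2*c/(79 + c + c²) (b(c) = (c + c)/(c + (79 + c*c)) = (2*c)/(c + (79 + c²)) = (2*c)/(79 + c + c²) = 2*c/(79 + c + c²))
(-308 + 251)*(b(10) + 56) = (-308 + 251)*(2*10/(79 + 10 + 10²) + 56) = -57*(2*10/(79 + 10 + 100) + 56) = -57*(2*10/189 + 56) = -57*(2*10*(1/189) + 56) = -57*(20/189 + 56) = -57*10604/189 = -201476/63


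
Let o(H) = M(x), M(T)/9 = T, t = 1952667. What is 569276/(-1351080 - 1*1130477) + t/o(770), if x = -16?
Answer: -538415159807/39704912 ≈ -13560.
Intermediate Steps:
M(T) = 9*T
o(H) = -144 (o(H) = 9*(-16) = -144)
569276/(-1351080 - 1*1130477) + t/o(770) = 569276/(-1351080 - 1*1130477) + 1952667/(-144) = 569276/(-1351080 - 1130477) + 1952667*(-1/144) = 569276/(-2481557) - 216963/16 = 569276*(-1/2481557) - 216963/16 = -569276/2481557 - 216963/16 = -538415159807/39704912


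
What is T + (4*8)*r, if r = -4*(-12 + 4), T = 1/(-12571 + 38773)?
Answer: 26830849/26202 ≈ 1024.0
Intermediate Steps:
T = 1/26202 ≈ 3.8165e-5
r = 32 (r = -4*(-8) = 32)
T + (4*8)*r = 1/26202 + (4*8)*32 = 1/26202 + 32*32 = 1/26202 + 1024 = 26830849/26202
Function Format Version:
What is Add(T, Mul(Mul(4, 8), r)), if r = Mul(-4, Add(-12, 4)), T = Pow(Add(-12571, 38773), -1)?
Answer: Rational(26830849, 26202) ≈ 1024.0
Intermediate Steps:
T = Rational(1, 26202) (T = Pow(26202, -1) = Rational(1, 26202) ≈ 3.8165e-5)
r = 32 (r = Mul(-4, -8) = 32)
Add(T, Mul(Mul(4, 8), r)) = Add(Rational(1, 26202), Mul(Mul(4, 8), 32)) = Add(Rational(1, 26202), Mul(32, 32)) = Add(Rational(1, 26202), 1024) = Rational(26830849, 26202)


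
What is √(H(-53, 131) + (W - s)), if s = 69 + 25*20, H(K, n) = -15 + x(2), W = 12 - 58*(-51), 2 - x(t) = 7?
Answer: √2381 ≈ 48.795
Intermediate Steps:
x(t) = -5 (x(t) = 2 - 1*7 = 2 - 7 = -5)
W = 2970 (W = 12 + 2958 = 2970)
H(K, n) = -20 (H(K, n) = -15 - 5 = -20)
s = 569 (s = 69 + 500 = 569)
√(H(-53, 131) + (W - s)) = √(-20 + (2970 - 1*569)) = √(-20 + (2970 - 569)) = √(-20 + 2401) = √2381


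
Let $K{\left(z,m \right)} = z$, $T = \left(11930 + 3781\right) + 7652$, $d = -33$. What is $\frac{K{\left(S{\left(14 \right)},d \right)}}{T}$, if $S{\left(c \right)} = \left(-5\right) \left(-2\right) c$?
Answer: $\frac{140}{23363} \approx 0.0059924$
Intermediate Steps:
$S{\left(c \right)} = 10 c$
$T = 23363$ ($T = 15711 + 7652 = 23363$)
$\frac{K{\left(S{\left(14 \right)},d \right)}}{T} = \frac{10 \cdot 14}{23363} = 140 \cdot \frac{1}{23363} = \frac{140}{23363}$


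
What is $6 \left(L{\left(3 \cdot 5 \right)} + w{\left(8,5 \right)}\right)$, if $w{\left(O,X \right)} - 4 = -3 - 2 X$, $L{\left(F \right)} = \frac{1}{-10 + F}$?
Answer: $- \frac{264}{5} \approx -52.8$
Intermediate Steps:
$w{\left(O,X \right)} = 1 - 2 X$ ($w{\left(O,X \right)} = 4 - \left(3 + 2 X\right) = 1 - 2 X$)
$6 \left(L{\left(3 \cdot 5 \right)} + w{\left(8,5 \right)}\right) = 6 \left(\frac{1}{-10 + 3 \cdot 5} + \left(1 - 10\right)\right) = 6 \left(\frac{1}{-10 + 15} + \left(1 - 10\right)\right) = 6 \left(\frac{1}{5} - 9\right) = 6 \left(- \frac{44}{5}\right) = - \frac{264}{5}$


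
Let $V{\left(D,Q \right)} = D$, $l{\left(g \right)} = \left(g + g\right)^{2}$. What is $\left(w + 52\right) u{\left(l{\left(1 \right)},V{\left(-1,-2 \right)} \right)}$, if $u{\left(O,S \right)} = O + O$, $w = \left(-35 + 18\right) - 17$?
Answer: $144$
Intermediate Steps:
$l{\left(g \right)} = 4 g^{2}$ ($l{\left(g \right)} = \left(2 g\right)^{2} = 4 g^{2}$)
$w = -34$ ($w = -17 - 17 = -34$)
$u{\left(O,S \right)} = 2 O$
$\left(w + 52\right) u{\left(l{\left(1 \right)},V{\left(-1,-2 \right)} \right)} = \left(-34 + 52\right) 2 \cdot 4 \cdot 1^{2} = 18 \cdot 2 \cdot 4 \cdot 1 = 18 \cdot 2 \cdot 4 = 18 \cdot 8 = 144$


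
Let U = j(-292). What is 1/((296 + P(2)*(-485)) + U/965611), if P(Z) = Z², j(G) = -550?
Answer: -965611/1587465034 ≈ -0.00060827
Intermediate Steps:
U = -550
1/((296 + P(2)*(-485)) + U/965611) = 1/((296 + 2²*(-485)) - 550/965611) = 1/((296 + 4*(-485)) - 550*1/965611) = 1/((296 - 1940) - 550/965611) = 1/(-1644 - 550/965611) = 1/(-1587465034/965611) = -965611/1587465034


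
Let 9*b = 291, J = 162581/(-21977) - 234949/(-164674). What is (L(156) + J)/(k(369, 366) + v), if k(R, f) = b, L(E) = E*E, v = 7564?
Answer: 264154080509721/82474313908922 ≈ 3.2029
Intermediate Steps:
L(E) = E**2
J = -21609389421/3619040498 (J = 162581*(-1/21977) - 234949*(-1/164674) = -162581/21977 + 234949/164674 = -21609389421/3619040498 ≈ -5.9710)
b = 97/3 (b = (1/9)*291 = 97/3 ≈ 32.333)
k(R, f) = 97/3
(L(156) + J)/(k(369, 366) + v) = (156**2 - 21609389421/3619040498)/(97/3 + 7564) = (24336 - 21609389421/3619040498)/(22789/3) = (88051360169907/3619040498)*(3/22789) = 264154080509721/82474313908922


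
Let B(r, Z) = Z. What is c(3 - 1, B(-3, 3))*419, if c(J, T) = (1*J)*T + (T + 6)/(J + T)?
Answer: 16341/5 ≈ 3268.2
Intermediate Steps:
c(J, T) = J*T + (6 + T)/(J + T)
c(3 - 1, B(-3, 3))*419 = ((6 + 3 + (3 - 1)*3² + 3*(3 - 1)²)/((3 - 1) + 3))*419 = ((6 + 3 + 2*9 + 3*2²)/(2 + 3))*419 = ((6 + 3 + 18 + 3*4)/5)*419 = ((6 + 3 + 18 + 12)/5)*419 = ((⅕)*39)*419 = (39/5)*419 = 16341/5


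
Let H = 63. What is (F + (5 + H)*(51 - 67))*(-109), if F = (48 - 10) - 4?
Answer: 114886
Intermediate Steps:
F = 34 (F = 38 - 4 = 34)
(F + (5 + H)*(51 - 67))*(-109) = (34 + (5 + 63)*(51 - 67))*(-109) = (34 + 68*(-16))*(-109) = (34 - 1088)*(-109) = -1054*(-109) = 114886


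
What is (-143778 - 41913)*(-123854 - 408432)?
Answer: 98840719626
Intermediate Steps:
(-143778 - 41913)*(-123854 - 408432) = -185691*(-532286) = 98840719626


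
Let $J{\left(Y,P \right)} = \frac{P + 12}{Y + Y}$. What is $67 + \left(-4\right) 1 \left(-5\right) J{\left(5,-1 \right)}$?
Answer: $89$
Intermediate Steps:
$J{\left(Y,P \right)} = \frac{12 + P}{2 Y}$
$67 + \left(-4\right) 1 \left(-5\right) J{\left(5,-1 \right)} = 67 + \left(-4\right) 1 \left(-5\right) \frac{12 - 1}{2 \cdot 5} = 67 + \left(-4\right) \left(-5\right) \frac{1}{2} \cdot \frac{1}{5} \cdot 11 = 67 + 20 \cdot \frac{11}{10} = 67 + 22 = 89$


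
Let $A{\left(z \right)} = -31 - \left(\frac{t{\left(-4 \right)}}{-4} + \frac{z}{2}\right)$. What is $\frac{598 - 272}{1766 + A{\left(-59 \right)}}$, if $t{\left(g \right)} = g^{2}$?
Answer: $\frac{652}{3537} \approx 0.18434$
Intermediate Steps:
$A{\left(z \right)} = -27 - \frac{z}{2}$ ($A{\left(z \right)} = -31 - \left(\frac{\left(-4\right)^{2}}{-4} + \frac{z}{2}\right) = -31 - \left(16 \left(- \frac{1}{4}\right) + z \frac{1}{2}\right) = -31 - \left(-4 + \frac{z}{2}\right) = -27 - \frac{z}{2}$)
$\frac{598 - 272}{1766 + A{\left(-59 \right)}} = \frac{598 - 272}{1766 - - \frac{5}{2}} = \frac{326}{1766 + \left(-27 + \frac{59}{2}\right)} = \frac{326}{1766 + \frac{5}{2}} = \frac{326}{\frac{3537}{2}} = 326 \cdot \frac{2}{3537} = \frac{652}{3537}$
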